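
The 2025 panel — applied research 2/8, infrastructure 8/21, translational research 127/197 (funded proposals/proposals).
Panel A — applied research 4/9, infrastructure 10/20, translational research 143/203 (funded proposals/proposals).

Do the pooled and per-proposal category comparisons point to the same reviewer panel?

Yes

Applied research: the 2025 panel 2/8 = 25.0%, Panel A 4/9 = 44.4% → Panel A
Infrastructure: the 2025 panel 8/21 = 38.1%, Panel A 10/20 = 50.0% → Panel A
Translational research: the 2025 panel 127/197 = 64.5%, Panel A 143/203 = 70.4% → Panel A
Overall: the 2025 panel 137/226 = 60.6%, Panel A 157/232 = 67.7% → Panel A
Panel A wins overall and in every proposal group — no reversal.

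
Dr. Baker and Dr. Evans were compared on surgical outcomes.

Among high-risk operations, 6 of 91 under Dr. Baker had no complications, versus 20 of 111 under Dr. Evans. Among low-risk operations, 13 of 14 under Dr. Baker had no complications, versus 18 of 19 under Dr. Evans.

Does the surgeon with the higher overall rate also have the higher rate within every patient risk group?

High-risk: Dr. Baker 6/91 = 6.6%, Dr. Evans 20/111 = 18.0% → Dr. Evans
Low-risk: Dr. Baker 13/14 = 92.9%, Dr. Evans 18/19 = 94.7% → Dr. Evans
Overall: Dr. Baker 19/105 = 18.1%, Dr. Evans 38/130 = 29.2% → Dr. Evans
Dr. Evans wins overall and in every patient risk group — no reversal.

Yes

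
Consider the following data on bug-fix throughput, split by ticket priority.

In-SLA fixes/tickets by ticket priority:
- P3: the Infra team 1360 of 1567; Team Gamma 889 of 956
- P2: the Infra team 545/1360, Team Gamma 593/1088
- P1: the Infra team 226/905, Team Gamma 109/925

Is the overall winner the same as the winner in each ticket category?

P3: the Infra team 1360/1567 = 86.8%, Team Gamma 889/956 = 93.0% → Team Gamma
P2: the Infra team 545/1360 = 40.1%, Team Gamma 593/1088 = 54.5% → Team Gamma
P1: the Infra team 226/905 = 25.0%, Team Gamma 109/925 = 11.8% → the Infra team
Overall: the Infra team 2131/3832 = 55.6%, Team Gamma 1591/2969 = 53.6% → the Infra team
Neither sweeps: the Infra team wins 1 of 3 groups, Team Gamma wins 2. The Infra team wins overall but not every group — no Simpson reversal.

No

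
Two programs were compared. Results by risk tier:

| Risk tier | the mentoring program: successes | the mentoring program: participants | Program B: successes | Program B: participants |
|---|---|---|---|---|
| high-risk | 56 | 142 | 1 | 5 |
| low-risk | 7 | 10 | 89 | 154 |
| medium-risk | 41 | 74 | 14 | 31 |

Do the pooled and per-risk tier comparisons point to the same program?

High-risk: the mentoring program 56/142 = 39.4%, Program B 1/5 = 20.0% → the mentoring program
Low-risk: the mentoring program 7/10 = 70.0%, Program B 89/154 = 57.8% → the mentoring program
Medium-risk: the mentoring program 41/74 = 55.4%, Program B 14/31 = 45.2% → the mentoring program
Overall: the mentoring program 104/226 = 46.0%, Program B 104/190 = 54.7% → Program B
The mentoring program wins each risk group but Program B wins overall — the comparison reverses. The mentoring program's participants skew toward high-risk, which has a lower base rate.

No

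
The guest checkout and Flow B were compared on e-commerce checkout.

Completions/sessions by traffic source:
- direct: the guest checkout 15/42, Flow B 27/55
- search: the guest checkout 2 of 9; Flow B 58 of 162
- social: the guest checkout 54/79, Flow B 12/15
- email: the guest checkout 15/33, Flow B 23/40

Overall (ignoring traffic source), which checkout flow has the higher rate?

Direct: the guest checkout 15/42 = 35.7%, Flow B 27/55 = 49.1% → Flow B
Search: the guest checkout 2/9 = 22.2%, Flow B 58/162 = 35.8% → Flow B
Social: the guest checkout 54/79 = 68.4%, Flow B 12/15 = 80.0% → Flow B
Email: the guest checkout 15/33 = 45.5%, Flow B 23/40 = 57.5% → Flow B
Overall: the guest checkout 86/163 = 52.8%, Flow B 120/272 = 44.1% → the guest checkout
(Flow B wins every traffic group but the guest checkout wins overall — Flow B's sessions skew toward the low-rate search group.)

the guest checkout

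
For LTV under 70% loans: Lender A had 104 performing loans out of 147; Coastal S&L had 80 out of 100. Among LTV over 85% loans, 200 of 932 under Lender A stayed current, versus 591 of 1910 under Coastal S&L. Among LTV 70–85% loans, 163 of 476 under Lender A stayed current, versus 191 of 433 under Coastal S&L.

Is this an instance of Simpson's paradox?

No

LTV under 70%: Lender A 104/147 = 70.7%, Coastal S&L 80/100 = 80.0% → Coastal S&L
LTV over 85%: Lender A 200/932 = 21.5%, Coastal S&L 591/1910 = 30.9% → Coastal S&L
LTV 70–85%: Lender A 163/476 = 34.2%, Coastal S&L 191/433 = 44.1% → Coastal S&L
Overall: Lender A 467/1555 = 30.0%, Coastal S&L 862/2443 = 35.3% → Coastal S&L
Coastal S&L wins overall and in every loan-to-value group — no reversal.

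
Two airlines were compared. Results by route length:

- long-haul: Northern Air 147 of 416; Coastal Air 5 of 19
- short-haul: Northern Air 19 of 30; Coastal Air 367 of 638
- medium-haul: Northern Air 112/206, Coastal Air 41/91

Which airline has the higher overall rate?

Long-haul: Northern Air 147/416 = 35.3%, Coastal Air 5/19 = 26.3% → Northern Air
Short-haul: Northern Air 19/30 = 63.3%, Coastal Air 367/638 = 57.5% → Northern Air
Medium-haul: Northern Air 112/206 = 54.4%, Coastal Air 41/91 = 45.1% → Northern Air
Overall: Northern Air 278/652 = 42.6%, Coastal Air 413/748 = 55.2% → Coastal Air
(Northern Air wins every route group but Coastal Air wins overall — Northern Air's flights skew toward the low-rate long-haul group.)

Coastal Air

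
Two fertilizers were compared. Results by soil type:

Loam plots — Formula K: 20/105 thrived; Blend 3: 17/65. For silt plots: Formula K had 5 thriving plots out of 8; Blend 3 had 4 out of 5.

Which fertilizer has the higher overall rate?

Loam: Formula K 20/105 = 19.0%, Blend 3 17/65 = 26.2% → Blend 3
Silt: Formula K 5/8 = 62.5%, Blend 3 4/5 = 80.0% → Blend 3
Overall: Formula K 25/113 = 22.1%, Blend 3 21/70 = 30.0% → Blend 3

Blend 3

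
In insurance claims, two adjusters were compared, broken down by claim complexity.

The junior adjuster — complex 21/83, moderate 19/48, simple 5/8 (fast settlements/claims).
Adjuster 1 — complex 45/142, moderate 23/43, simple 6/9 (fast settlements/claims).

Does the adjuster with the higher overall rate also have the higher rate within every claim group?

Yes

Complex: the junior adjuster 21/83 = 25.3%, Adjuster 1 45/142 = 31.7% → Adjuster 1
Moderate: the junior adjuster 19/48 = 39.6%, Adjuster 1 23/43 = 53.5% → Adjuster 1
Simple: the junior adjuster 5/8 = 62.5%, Adjuster 1 6/9 = 66.7% → Adjuster 1
Overall: the junior adjuster 45/139 = 32.4%, Adjuster 1 74/194 = 38.1% → Adjuster 1
Adjuster 1 wins overall and in every claim group — no reversal.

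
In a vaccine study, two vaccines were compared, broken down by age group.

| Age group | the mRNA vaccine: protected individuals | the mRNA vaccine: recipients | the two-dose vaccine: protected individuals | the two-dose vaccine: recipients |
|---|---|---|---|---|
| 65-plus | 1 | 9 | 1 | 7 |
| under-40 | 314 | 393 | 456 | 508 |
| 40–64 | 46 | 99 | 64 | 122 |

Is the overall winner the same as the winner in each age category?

65-plus: the mRNA vaccine 1/9 = 11.1%, the two-dose vaccine 1/7 = 14.3% → the two-dose vaccine
Under-40: the mRNA vaccine 314/393 = 79.9%, the two-dose vaccine 456/508 = 89.8% → the two-dose vaccine
40–64: the mRNA vaccine 46/99 = 46.5%, the two-dose vaccine 64/122 = 52.5% → the two-dose vaccine
Overall: the mRNA vaccine 361/501 = 72.1%, the two-dose vaccine 521/637 = 81.8% → the two-dose vaccine
The two-dose vaccine wins overall and in every age group — no reversal.

Yes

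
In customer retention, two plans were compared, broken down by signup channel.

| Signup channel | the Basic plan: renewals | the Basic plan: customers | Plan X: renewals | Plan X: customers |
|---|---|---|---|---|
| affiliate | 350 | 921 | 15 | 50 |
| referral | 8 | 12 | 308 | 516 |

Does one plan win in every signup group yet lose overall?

Affiliate: the Basic plan 350/921 = 38.0%, Plan X 15/50 = 30.0% → the Basic plan
Referral: the Basic plan 8/12 = 66.7%, Plan X 308/516 = 59.7% → the Basic plan
Overall: the Basic plan 358/933 = 38.4%, Plan X 323/566 = 57.1% → Plan X
The Basic plan wins each signup group but Plan X wins overall — the comparison reverses. The Basic plan's customers skew toward affiliate, which has a lower base rate.

Yes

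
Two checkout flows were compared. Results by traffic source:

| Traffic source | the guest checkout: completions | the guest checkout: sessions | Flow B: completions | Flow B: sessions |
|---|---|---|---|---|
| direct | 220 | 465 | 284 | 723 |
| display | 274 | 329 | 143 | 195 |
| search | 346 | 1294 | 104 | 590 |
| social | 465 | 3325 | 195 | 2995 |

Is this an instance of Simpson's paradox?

Direct: the guest checkout 220/465 = 47.3%, Flow B 284/723 = 39.3% → the guest checkout
Display: the guest checkout 274/329 = 83.3%, Flow B 143/195 = 73.3% → the guest checkout
Search: the guest checkout 346/1294 = 26.7%, Flow B 104/590 = 17.6% → the guest checkout
Social: the guest checkout 465/3325 = 14.0%, Flow B 195/2995 = 6.5% → the guest checkout
Overall: the guest checkout 1305/5413 = 24.1%, Flow B 726/4503 = 16.1% → the guest checkout
The guest checkout wins overall and in every traffic group — no reversal.

No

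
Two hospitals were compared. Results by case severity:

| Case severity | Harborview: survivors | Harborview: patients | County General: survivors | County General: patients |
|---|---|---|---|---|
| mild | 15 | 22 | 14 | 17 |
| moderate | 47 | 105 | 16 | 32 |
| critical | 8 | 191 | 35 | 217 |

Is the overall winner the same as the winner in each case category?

Yes

Mild: Harborview 15/22 = 68.2%, County General 14/17 = 82.4% → County General
Moderate: Harborview 47/105 = 44.8%, County General 16/32 = 50.0% → County General
Critical: Harborview 8/191 = 4.2%, County General 35/217 = 16.1% → County General
Overall: Harborview 70/318 = 22.0%, County General 65/266 = 24.4% → County General
County General wins overall and in every case group — no reversal.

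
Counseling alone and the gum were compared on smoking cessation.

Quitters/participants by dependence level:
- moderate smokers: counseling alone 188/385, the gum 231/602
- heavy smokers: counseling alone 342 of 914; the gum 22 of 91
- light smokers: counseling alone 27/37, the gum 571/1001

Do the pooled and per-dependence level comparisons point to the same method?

Moderate smokers: counseling alone 188/385 = 48.8%, the gum 231/602 = 38.4% → counseling alone
Heavy smokers: counseling alone 342/914 = 37.4%, the gum 22/91 = 24.2% → counseling alone
Light smokers: counseling alone 27/37 = 73.0%, the gum 571/1001 = 57.0% → counseling alone
Overall: counseling alone 557/1336 = 41.7%, the gum 824/1694 = 48.6% → the gum
Counseling alone wins each dependence group but the gum wins overall — the comparison reverses. Counseling alone's participants skew toward heavy smokers, which has a lower base rate.

No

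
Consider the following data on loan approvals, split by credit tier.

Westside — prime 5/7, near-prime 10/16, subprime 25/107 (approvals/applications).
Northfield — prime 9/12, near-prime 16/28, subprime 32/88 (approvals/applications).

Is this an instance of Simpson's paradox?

No

Prime: Westside 5/7 = 71.4%, Northfield 9/12 = 75.0% → Northfield
Near-prime: Westside 10/16 = 62.5%, Northfield 16/28 = 57.1% → Westside
Subprime: Westside 25/107 = 23.4%, Northfield 32/88 = 36.4% → Northfield
Overall: Westside 40/130 = 30.8%, Northfield 57/128 = 44.5% → Northfield
Neither sweeps: Westside wins 1 of 3 groups, Northfield wins 2. Northfield wins overall but not every group — no Simpson reversal.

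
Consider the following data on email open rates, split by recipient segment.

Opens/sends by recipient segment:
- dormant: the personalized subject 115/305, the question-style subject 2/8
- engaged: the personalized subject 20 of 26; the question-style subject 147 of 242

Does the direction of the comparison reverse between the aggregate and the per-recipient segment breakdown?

Yes

Dormant: the personalized subject 115/305 = 37.7%, the question-style subject 2/8 = 25.0% → the personalized subject
Engaged: the personalized subject 20/26 = 76.9%, the question-style subject 147/242 = 60.7% → the personalized subject
Overall: the personalized subject 135/331 = 40.8%, the question-style subject 149/250 = 59.6% → the question-style subject
The personalized subject wins each recipient group but the question-style subject wins overall — the comparison reverses. The personalized subject's sends skew toward dormant, which has a lower base rate.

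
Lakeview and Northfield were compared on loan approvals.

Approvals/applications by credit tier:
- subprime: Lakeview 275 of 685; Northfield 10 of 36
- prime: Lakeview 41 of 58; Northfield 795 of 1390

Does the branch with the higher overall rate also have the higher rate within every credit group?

Subprime: Lakeview 275/685 = 40.1%, Northfield 10/36 = 27.8% → Lakeview
Prime: Lakeview 41/58 = 70.7%, Northfield 795/1390 = 57.2% → Lakeview
Overall: Lakeview 316/743 = 42.5%, Northfield 805/1426 = 56.5% → Northfield
Lakeview wins each credit group but Northfield wins overall — the comparison reverses. Lakeview's applications skew toward subprime, which has a lower base rate.

No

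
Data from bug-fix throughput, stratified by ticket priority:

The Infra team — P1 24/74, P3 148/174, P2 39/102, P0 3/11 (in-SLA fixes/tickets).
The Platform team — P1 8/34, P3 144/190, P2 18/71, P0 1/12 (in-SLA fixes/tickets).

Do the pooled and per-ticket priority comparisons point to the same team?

Yes

P1: the Infra team 24/74 = 32.4%, the Platform team 8/34 = 23.5% → the Infra team
P3: the Infra team 148/174 = 85.1%, the Platform team 144/190 = 75.8% → the Infra team
P2: the Infra team 39/102 = 38.2%, the Platform team 18/71 = 25.4% → the Infra team
P0: the Infra team 3/11 = 27.3%, the Platform team 1/12 = 8.3% → the Infra team
Overall: the Infra team 214/361 = 59.3%, the Platform team 171/307 = 55.7% → the Infra team
The Infra team wins overall and in every ticket group — no reversal.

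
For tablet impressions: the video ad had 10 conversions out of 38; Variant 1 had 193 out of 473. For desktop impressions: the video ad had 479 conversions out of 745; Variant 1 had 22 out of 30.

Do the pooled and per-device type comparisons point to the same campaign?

Tablet: the video ad 10/38 = 26.3%, Variant 1 193/473 = 40.8% → Variant 1
Desktop: the video ad 479/745 = 64.3%, Variant 1 22/30 = 73.3% → Variant 1
Overall: the video ad 489/783 = 62.5%, Variant 1 215/503 = 42.7% → the video ad
Variant 1 wins each device group but the video ad wins overall — the comparison reverses. Variant 1's impressions skew toward tablet, which has a lower base rate.

No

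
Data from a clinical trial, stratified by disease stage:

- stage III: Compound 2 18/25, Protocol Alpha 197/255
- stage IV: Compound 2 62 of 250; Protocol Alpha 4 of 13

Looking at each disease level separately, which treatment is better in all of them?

Protocol Alpha

Stage III: Compound 2 18/25 = 72.0%, Protocol Alpha 197/255 = 77.3% → Protocol Alpha
Stage IV: Compound 2 62/250 = 24.8%, Protocol Alpha 4/13 = 30.8% → Protocol Alpha
Protocol Alpha has the higher rate in both groups.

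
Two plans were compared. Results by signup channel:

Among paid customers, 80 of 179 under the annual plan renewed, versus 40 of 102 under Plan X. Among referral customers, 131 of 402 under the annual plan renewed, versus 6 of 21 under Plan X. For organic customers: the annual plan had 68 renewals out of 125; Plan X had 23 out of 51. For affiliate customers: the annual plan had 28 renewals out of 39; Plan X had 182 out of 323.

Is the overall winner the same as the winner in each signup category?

Paid: the annual plan 80/179 = 44.7%, Plan X 40/102 = 39.2% → the annual plan
Referral: the annual plan 131/402 = 32.6%, Plan X 6/21 = 28.6% → the annual plan
Organic: the annual plan 68/125 = 54.4%, Plan X 23/51 = 45.1% → the annual plan
Affiliate: the annual plan 28/39 = 71.8%, Plan X 182/323 = 56.3% → the annual plan
Overall: the annual plan 307/745 = 41.2%, Plan X 251/497 = 50.5% → Plan X
The annual plan wins each signup group but Plan X wins overall — the comparison reverses. The annual plan's customers skew toward referral, which has a lower base rate.

No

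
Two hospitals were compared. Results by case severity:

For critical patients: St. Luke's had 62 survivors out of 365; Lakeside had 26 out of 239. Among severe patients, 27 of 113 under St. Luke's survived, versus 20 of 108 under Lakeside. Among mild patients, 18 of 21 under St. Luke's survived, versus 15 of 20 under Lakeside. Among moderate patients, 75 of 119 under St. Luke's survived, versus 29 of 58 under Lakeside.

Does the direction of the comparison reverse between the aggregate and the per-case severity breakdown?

No

Critical: St. Luke's 62/365 = 17.0%, Lakeside 26/239 = 10.9% → St. Luke's
Severe: St. Luke's 27/113 = 23.9%, Lakeside 20/108 = 18.5% → St. Luke's
Mild: St. Luke's 18/21 = 85.7%, Lakeside 15/20 = 75.0% → St. Luke's
Moderate: St. Luke's 75/119 = 63.0%, Lakeside 29/58 = 50.0% → St. Luke's
Overall: St. Luke's 182/618 = 29.4%, Lakeside 90/425 = 21.2% → St. Luke's
St. Luke's wins overall and in every case group — no reversal.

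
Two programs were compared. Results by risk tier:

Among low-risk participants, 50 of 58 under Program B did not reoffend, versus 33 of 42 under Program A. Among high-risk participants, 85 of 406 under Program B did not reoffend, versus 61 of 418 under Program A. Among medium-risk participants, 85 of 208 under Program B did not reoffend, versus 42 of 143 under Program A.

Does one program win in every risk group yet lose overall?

No

Low-risk: Program B 50/58 = 86.2%, Program A 33/42 = 78.6% → Program B
High-risk: Program B 85/406 = 20.9%, Program A 61/418 = 14.6% → Program B
Medium-risk: Program B 85/208 = 40.9%, Program A 42/143 = 29.4% → Program B
Overall: Program B 220/672 = 32.7%, Program A 136/603 = 22.6% → Program B
Program B wins overall and in every risk group — no reversal.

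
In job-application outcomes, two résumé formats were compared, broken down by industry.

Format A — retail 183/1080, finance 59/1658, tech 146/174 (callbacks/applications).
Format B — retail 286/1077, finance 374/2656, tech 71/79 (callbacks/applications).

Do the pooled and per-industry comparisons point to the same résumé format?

Retail: Format A 183/1080 = 16.9%, Format B 286/1077 = 26.6% → Format B
Finance: Format A 59/1658 = 3.6%, Format B 374/2656 = 14.1% → Format B
Tech: Format A 146/174 = 83.9%, Format B 71/79 = 89.9% → Format B
Overall: Format A 388/2912 = 13.3%, Format B 731/3812 = 19.2% → Format B
Format B wins overall and in every industry group — no reversal.

Yes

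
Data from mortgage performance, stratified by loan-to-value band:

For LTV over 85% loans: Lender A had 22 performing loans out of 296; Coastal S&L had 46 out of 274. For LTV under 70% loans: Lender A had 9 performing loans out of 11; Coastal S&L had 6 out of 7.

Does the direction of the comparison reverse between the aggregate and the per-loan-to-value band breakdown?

LTV over 85%: Lender A 22/296 = 7.4%, Coastal S&L 46/274 = 16.8% → Coastal S&L
LTV under 70%: Lender A 9/11 = 81.8%, Coastal S&L 6/7 = 85.7% → Coastal S&L
Overall: Lender A 31/307 = 10.1%, Coastal S&L 52/281 = 18.5% → Coastal S&L
Coastal S&L wins overall and in every loan-to-value group — no reversal.

No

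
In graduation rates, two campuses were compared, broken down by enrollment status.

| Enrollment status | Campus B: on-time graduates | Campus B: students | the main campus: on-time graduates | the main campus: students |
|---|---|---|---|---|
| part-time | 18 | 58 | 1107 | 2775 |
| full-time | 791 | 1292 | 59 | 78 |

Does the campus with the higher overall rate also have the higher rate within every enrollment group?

Part-time: Campus B 18/58 = 31.0%, the main campus 1107/2775 = 39.9% → the main campus
Full-time: Campus B 791/1292 = 61.2%, the main campus 59/78 = 75.6% → the main campus
Overall: Campus B 809/1350 = 59.9%, the main campus 1166/2853 = 40.9% → Campus B
The main campus wins each enrollment group but Campus B wins overall — the comparison reverses. The main campus's students skew toward part-time, which has a lower base rate.

No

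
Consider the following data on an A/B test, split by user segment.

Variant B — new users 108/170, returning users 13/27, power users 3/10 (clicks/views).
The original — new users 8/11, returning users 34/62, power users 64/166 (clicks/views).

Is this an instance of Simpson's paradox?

New users: Variant B 108/170 = 63.5%, the original 8/11 = 72.7% → the original
Returning users: Variant B 13/27 = 48.1%, the original 34/62 = 54.8% → the original
Power users: Variant B 3/10 = 30.0%, the original 64/166 = 38.6% → the original
Overall: Variant B 124/207 = 59.9%, the original 106/239 = 44.4% → Variant B
The original wins each user group but Variant B wins overall — the comparison reverses. The original's views skew toward power users, which has a lower base rate.

Yes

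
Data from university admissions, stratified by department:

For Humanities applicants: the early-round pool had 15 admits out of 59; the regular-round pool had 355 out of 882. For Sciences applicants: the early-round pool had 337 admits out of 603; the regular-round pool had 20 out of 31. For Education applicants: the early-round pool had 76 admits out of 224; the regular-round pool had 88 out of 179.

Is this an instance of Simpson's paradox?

Yes

Humanities: the early-round pool 15/59 = 25.4%, the regular-round pool 355/882 = 40.2% → the regular-round pool
Sciences: the early-round pool 337/603 = 55.9%, the regular-round pool 20/31 = 64.5% → the regular-round pool
Education: the early-round pool 76/224 = 33.9%, the regular-round pool 88/179 = 49.2% → the regular-round pool
Overall: the early-round pool 428/886 = 48.3%, the regular-round pool 463/1092 = 42.4% → the early-round pool
The regular-round pool wins each department group but the early-round pool wins overall — the comparison reverses. The regular-round pool's applicants skew toward Humanities, which has a lower base rate.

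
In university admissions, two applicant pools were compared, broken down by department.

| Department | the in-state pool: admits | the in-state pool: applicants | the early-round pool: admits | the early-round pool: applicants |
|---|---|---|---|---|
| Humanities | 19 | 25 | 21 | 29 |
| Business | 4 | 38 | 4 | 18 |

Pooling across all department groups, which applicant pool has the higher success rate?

Humanities: the in-state pool 19/25 = 76.0%, the early-round pool 21/29 = 72.4% → the in-state pool
Business: the in-state pool 4/38 = 10.5%, the early-round pool 4/18 = 22.2% → the early-round pool
Overall: the in-state pool 23/63 = 36.5%, the early-round pool 25/47 = 53.2% → the early-round pool
(Neither sweeps every department group, but the early-round pool has the higher pooled rate.)

the early-round pool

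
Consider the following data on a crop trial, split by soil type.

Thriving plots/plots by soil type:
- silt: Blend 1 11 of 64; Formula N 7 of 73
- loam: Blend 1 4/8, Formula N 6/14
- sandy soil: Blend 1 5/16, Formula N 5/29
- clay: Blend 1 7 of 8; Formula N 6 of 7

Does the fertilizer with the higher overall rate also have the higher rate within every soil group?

Yes

Silt: Blend 1 11/64 = 17.2%, Formula N 7/73 = 9.6% → Blend 1
Loam: Blend 1 4/8 = 50.0%, Formula N 6/14 = 42.9% → Blend 1
Sandy soil: Blend 1 5/16 = 31.2%, Formula N 5/29 = 17.2% → Blend 1
Clay: Blend 1 7/8 = 87.5%, Formula N 6/7 = 85.7% → Blend 1
Overall: Blend 1 27/96 = 28.1%, Formula N 24/123 = 19.5% → Blend 1
Blend 1 wins overall and in every soil group — no reversal.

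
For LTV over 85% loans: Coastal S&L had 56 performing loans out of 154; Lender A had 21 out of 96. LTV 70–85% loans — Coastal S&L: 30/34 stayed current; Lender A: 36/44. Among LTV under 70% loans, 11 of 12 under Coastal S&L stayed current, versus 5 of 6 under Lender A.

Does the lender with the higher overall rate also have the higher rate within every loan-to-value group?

LTV over 85%: Coastal S&L 56/154 = 36.4%, Lender A 21/96 = 21.9% → Coastal S&L
LTV 70–85%: Coastal S&L 30/34 = 88.2%, Lender A 36/44 = 81.8% → Coastal S&L
LTV under 70%: Coastal S&L 11/12 = 91.7%, Lender A 5/6 = 83.3% → Coastal S&L
Overall: Coastal S&L 97/200 = 48.5%, Lender A 62/146 = 42.5% → Coastal S&L
Coastal S&L wins overall and in every loan-to-value group — no reversal.

Yes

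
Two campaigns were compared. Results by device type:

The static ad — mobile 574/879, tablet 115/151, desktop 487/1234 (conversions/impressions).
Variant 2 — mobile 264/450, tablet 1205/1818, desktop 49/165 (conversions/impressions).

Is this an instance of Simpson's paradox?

Mobile: the static ad 574/879 = 65.3%, Variant 2 264/450 = 58.7% → the static ad
Tablet: the static ad 115/151 = 76.2%, Variant 2 1205/1818 = 66.3% → the static ad
Desktop: the static ad 487/1234 = 39.5%, Variant 2 49/165 = 29.7% → the static ad
Overall: the static ad 1176/2264 = 51.9%, Variant 2 1518/2433 = 62.4% → Variant 2
The static ad wins each device group but Variant 2 wins overall — the comparison reverses. The static ad's impressions skew toward desktop, which has a lower base rate.

Yes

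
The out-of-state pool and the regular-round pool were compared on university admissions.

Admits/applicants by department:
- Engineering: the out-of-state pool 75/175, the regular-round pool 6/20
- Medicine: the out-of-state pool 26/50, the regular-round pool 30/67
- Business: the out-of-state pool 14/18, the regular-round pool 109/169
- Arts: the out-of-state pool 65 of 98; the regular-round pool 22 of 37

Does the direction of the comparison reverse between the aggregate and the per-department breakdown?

Engineering: the out-of-state pool 75/175 = 42.9%, the regular-round pool 6/20 = 30.0% → the out-of-state pool
Medicine: the out-of-state pool 26/50 = 52.0%, the regular-round pool 30/67 = 44.8% → the out-of-state pool
Business: the out-of-state pool 14/18 = 77.8%, the regular-round pool 109/169 = 64.5% → the out-of-state pool
Arts: the out-of-state pool 65/98 = 66.3%, the regular-round pool 22/37 = 59.5% → the out-of-state pool
Overall: the out-of-state pool 180/341 = 52.8%, the regular-round pool 167/293 = 57.0% → the regular-round pool
The out-of-state pool wins each department group but the regular-round pool wins overall — the comparison reverses. The out-of-state pool's applicants skew toward Engineering, which has a lower base rate.

Yes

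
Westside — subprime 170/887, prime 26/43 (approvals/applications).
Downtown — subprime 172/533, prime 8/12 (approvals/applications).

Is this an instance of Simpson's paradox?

No

Subprime: Westside 170/887 = 19.2%, Downtown 172/533 = 32.3% → Downtown
Prime: Westside 26/43 = 60.5%, Downtown 8/12 = 66.7% → Downtown
Overall: Westside 196/930 = 21.1%, Downtown 180/545 = 33.0% → Downtown
Downtown wins overall and in every credit group — no reversal.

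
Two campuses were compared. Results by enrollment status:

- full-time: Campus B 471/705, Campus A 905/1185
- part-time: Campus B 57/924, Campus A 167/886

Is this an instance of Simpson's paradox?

Full-time: Campus B 471/705 = 66.8%, Campus A 905/1185 = 76.4% → Campus A
Part-time: Campus B 57/924 = 6.2%, Campus A 167/886 = 18.8% → Campus A
Overall: Campus B 528/1629 = 32.4%, Campus A 1072/2071 = 51.8% → Campus A
Campus A wins overall and in every enrollment group — no reversal.

No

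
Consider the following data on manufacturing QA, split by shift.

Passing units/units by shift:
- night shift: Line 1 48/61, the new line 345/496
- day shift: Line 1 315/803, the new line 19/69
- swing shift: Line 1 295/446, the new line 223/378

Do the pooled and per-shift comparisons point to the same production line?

No

Night shift: Line 1 48/61 = 78.7%, the new line 345/496 = 69.6% → Line 1
Day shift: Line 1 315/803 = 39.2%, the new line 19/69 = 27.5% → Line 1
Swing shift: Line 1 295/446 = 66.1%, the new line 223/378 = 59.0% → Line 1
Overall: Line 1 658/1310 = 50.2%, the new line 587/943 = 62.2% → the new line
Line 1 wins each shift group but the new line wins overall — the comparison reverses. Line 1's units skew toward day shift, which has a lower base rate.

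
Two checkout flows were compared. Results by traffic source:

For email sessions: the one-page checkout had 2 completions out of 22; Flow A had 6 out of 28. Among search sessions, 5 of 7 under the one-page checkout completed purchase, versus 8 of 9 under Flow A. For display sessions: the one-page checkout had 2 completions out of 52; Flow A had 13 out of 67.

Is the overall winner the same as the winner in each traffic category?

Yes

Email: the one-page checkout 2/22 = 9.1%, Flow A 6/28 = 21.4% → Flow A
Search: the one-page checkout 5/7 = 71.4%, Flow A 8/9 = 88.9% → Flow A
Display: the one-page checkout 2/52 = 3.8%, Flow A 13/67 = 19.4% → Flow A
Overall: the one-page checkout 9/81 = 11.1%, Flow A 27/104 = 26.0% → Flow A
Flow A wins overall and in every traffic group — no reversal.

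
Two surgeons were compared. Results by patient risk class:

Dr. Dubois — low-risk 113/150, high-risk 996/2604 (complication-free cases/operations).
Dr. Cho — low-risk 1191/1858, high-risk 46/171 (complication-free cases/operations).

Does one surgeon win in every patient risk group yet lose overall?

Low-risk: Dr. Dubois 113/150 = 75.3%, Dr. Cho 1191/1858 = 64.1% → Dr. Dubois
High-risk: Dr. Dubois 996/2604 = 38.2%, Dr. Cho 46/171 = 26.9% → Dr. Dubois
Overall: Dr. Dubois 1109/2754 = 40.3%, Dr. Cho 1237/2029 = 61.0% → Dr. Cho
Dr. Dubois wins each patient risk group but Dr. Cho wins overall — the comparison reverses. Dr. Dubois's operations skew toward high-risk, which has a lower base rate.

Yes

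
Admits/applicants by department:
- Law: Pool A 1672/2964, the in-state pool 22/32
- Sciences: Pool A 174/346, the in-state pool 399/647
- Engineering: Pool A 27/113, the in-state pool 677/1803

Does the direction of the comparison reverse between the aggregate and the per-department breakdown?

Yes

Law: Pool A 1672/2964 = 56.4%, the in-state pool 22/32 = 68.8% → the in-state pool
Sciences: Pool A 174/346 = 50.3%, the in-state pool 399/647 = 61.7% → the in-state pool
Engineering: Pool A 27/113 = 23.9%, the in-state pool 677/1803 = 37.5% → the in-state pool
Overall: Pool A 1873/3423 = 54.7%, the in-state pool 1098/2482 = 44.2% → Pool A
The in-state pool wins each department group but Pool A wins overall — the comparison reverses. The in-state pool's applicants skew toward Engineering, which has a lower base rate.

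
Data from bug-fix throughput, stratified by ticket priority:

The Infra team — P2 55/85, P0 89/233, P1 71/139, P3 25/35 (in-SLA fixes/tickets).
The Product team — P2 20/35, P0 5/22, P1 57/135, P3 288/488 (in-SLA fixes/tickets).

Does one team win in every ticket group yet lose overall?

P2: the Infra team 55/85 = 64.7%, the Product team 20/35 = 57.1% → the Infra team
P0: the Infra team 89/233 = 38.2%, the Product team 5/22 = 22.7% → the Infra team
P1: the Infra team 71/139 = 51.1%, the Product team 57/135 = 42.2% → the Infra team
P3: the Infra team 25/35 = 71.4%, the Product team 288/488 = 59.0% → the Infra team
Overall: the Infra team 240/492 = 48.8%, the Product team 370/680 = 54.4% → the Product team
The Infra team wins each ticket group but the Product team wins overall — the comparison reverses. The Infra team's tickets skew toward P0, which has a lower base rate.

Yes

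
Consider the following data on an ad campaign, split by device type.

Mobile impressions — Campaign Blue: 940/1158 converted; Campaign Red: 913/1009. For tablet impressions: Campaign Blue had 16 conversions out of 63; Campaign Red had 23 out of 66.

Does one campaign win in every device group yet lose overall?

No

Mobile: Campaign Blue 940/1158 = 81.2%, Campaign Red 913/1009 = 90.5% → Campaign Red
Tablet: Campaign Blue 16/63 = 25.4%, Campaign Red 23/66 = 34.8% → Campaign Red
Overall: Campaign Blue 956/1221 = 78.3%, Campaign Red 936/1075 = 87.1% → Campaign Red
Campaign Red wins overall and in every device group — no reversal.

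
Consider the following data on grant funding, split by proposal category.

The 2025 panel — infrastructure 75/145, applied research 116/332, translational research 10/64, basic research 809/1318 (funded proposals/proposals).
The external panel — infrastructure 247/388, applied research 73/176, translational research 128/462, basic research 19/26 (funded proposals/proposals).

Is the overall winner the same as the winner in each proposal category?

Infrastructure: the 2025 panel 75/145 = 51.7%, the external panel 247/388 = 63.7% → the external panel
Applied research: the 2025 panel 116/332 = 34.9%, the external panel 73/176 = 41.5% → the external panel
Translational research: the 2025 panel 10/64 = 15.6%, the external panel 128/462 = 27.7% → the external panel
Basic research: the 2025 panel 809/1318 = 61.4%, the external panel 19/26 = 73.1% → the external panel
Overall: the 2025 panel 1010/1859 = 54.3%, the external panel 467/1052 = 44.4% → the 2025 panel
The external panel wins each proposal group but the 2025 panel wins overall — the comparison reverses. The external panel's proposals skew toward translational research, which has a lower base rate.

No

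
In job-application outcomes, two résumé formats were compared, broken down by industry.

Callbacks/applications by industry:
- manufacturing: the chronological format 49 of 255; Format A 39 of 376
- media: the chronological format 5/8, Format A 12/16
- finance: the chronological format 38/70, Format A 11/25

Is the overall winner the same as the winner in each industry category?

No

Manufacturing: the chronological format 49/255 = 19.2%, Format A 39/376 = 10.4% → the chronological format
Media: the chronological format 5/8 = 62.5%, Format A 12/16 = 75.0% → Format A
Finance: the chronological format 38/70 = 54.3%, Format A 11/25 = 44.0% → the chronological format
Overall: the chronological format 92/333 = 27.6%, Format A 62/417 = 14.9% → the chronological format
Neither sweeps: the chronological format wins 2 of 3 groups, Format A wins 1. The chronological format wins overall but not every group — no Simpson reversal.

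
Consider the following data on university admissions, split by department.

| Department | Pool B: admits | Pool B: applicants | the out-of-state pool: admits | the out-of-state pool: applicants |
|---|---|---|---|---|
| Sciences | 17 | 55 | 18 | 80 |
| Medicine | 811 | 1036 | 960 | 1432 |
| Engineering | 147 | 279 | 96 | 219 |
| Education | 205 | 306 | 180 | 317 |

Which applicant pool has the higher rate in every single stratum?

Pool B

Sciences: Pool B 17/55 = 30.9%, the out-of-state pool 18/80 = 22.5% → Pool B
Medicine: Pool B 811/1036 = 78.3%, the out-of-state pool 960/1432 = 67.0% → Pool B
Engineering: Pool B 147/279 = 52.7%, the out-of-state pool 96/219 = 43.8% → Pool B
Education: Pool B 205/306 = 67.0%, the out-of-state pool 180/317 = 56.8% → Pool B
Pool B has the higher rate in all 4 groups.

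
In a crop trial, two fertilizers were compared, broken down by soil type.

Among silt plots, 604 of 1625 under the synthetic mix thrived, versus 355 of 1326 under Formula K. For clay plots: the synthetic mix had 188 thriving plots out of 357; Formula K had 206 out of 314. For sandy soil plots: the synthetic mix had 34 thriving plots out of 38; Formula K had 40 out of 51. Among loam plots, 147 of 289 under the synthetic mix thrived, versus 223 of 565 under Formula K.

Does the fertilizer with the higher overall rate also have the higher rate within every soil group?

Silt: the synthetic mix 604/1625 = 37.2%, Formula K 355/1326 = 26.8% → the synthetic mix
Clay: the synthetic mix 188/357 = 52.7%, Formula K 206/314 = 65.6% → Formula K
Sandy soil: the synthetic mix 34/38 = 89.5%, Formula K 40/51 = 78.4% → the synthetic mix
Loam: the synthetic mix 147/289 = 50.9%, Formula K 223/565 = 39.5% → the synthetic mix
Overall: the synthetic mix 973/2309 = 42.1%, Formula K 824/2256 = 36.5% → the synthetic mix
Neither sweeps: the synthetic mix wins 3 of 4 groups, Formula K wins 1. The synthetic mix wins overall but not every group — no Simpson reversal.

No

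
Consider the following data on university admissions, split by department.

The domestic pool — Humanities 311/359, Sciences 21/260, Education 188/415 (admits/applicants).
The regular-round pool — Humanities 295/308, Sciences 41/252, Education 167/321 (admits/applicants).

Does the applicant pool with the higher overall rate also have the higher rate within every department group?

Humanities: the domestic pool 311/359 = 86.6%, the regular-round pool 295/308 = 95.8% → the regular-round pool
Sciences: the domestic pool 21/260 = 8.1%, the regular-round pool 41/252 = 16.3% → the regular-round pool
Education: the domestic pool 188/415 = 45.3%, the regular-round pool 167/321 = 52.0% → the regular-round pool
Overall: the domestic pool 520/1034 = 50.3%, the regular-round pool 503/881 = 57.1% → the regular-round pool
The regular-round pool wins overall and in every department group — no reversal.

Yes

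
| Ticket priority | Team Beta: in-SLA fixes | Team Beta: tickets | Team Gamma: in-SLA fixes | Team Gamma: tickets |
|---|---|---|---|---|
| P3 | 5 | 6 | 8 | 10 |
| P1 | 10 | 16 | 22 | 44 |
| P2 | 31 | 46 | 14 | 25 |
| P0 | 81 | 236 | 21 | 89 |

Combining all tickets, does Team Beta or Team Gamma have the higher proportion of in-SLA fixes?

Team Beta

P3: Team Beta 5/6 = 83.3%, Team Gamma 8/10 = 80.0% → Team Beta
P1: Team Beta 10/16 = 62.5%, Team Gamma 22/44 = 50.0% → Team Beta
P2: Team Beta 31/46 = 67.4%, Team Gamma 14/25 = 56.0% → Team Beta
P0: Team Beta 81/236 = 34.3%, Team Gamma 21/89 = 23.6% → Team Beta
Overall: Team Beta 127/304 = 41.8%, Team Gamma 65/168 = 38.7% → Team Beta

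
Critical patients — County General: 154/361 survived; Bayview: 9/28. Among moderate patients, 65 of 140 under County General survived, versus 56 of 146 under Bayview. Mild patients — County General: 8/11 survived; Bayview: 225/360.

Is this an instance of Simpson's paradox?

Critical: County General 154/361 = 42.7%, Bayview 9/28 = 32.1% → County General
Moderate: County General 65/140 = 46.4%, Bayview 56/146 = 38.4% → County General
Mild: County General 8/11 = 72.7%, Bayview 225/360 = 62.5% → County General
Overall: County General 227/512 = 44.3%, Bayview 290/534 = 54.3% → Bayview
County General wins each case group but Bayview wins overall — the comparison reverses. County General's patients skew toward critical, which has a lower base rate.

Yes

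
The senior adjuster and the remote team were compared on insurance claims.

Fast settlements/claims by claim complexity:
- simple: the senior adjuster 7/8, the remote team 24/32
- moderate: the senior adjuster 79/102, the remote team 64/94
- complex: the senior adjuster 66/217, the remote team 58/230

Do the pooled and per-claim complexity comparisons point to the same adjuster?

Yes

Simple: the senior adjuster 7/8 = 87.5%, the remote team 24/32 = 75.0% → the senior adjuster
Moderate: the senior adjuster 79/102 = 77.5%, the remote team 64/94 = 68.1% → the senior adjuster
Complex: the senior adjuster 66/217 = 30.4%, the remote team 58/230 = 25.2% → the senior adjuster
Overall: the senior adjuster 152/327 = 46.5%, the remote team 146/356 = 41.0% → the senior adjuster
The senior adjuster wins overall and in every claim group — no reversal.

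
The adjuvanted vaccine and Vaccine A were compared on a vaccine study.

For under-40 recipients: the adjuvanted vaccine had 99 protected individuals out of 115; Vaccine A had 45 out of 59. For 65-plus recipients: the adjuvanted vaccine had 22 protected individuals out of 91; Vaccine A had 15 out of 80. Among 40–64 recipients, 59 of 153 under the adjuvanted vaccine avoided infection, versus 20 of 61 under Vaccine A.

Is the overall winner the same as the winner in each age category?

Yes

Under-40: the adjuvanted vaccine 99/115 = 86.1%, Vaccine A 45/59 = 76.3% → the adjuvanted vaccine
65-plus: the adjuvanted vaccine 22/91 = 24.2%, Vaccine A 15/80 = 18.8% → the adjuvanted vaccine
40–64: the adjuvanted vaccine 59/153 = 38.6%, Vaccine A 20/61 = 32.8% → the adjuvanted vaccine
Overall: the adjuvanted vaccine 180/359 = 50.1%, Vaccine A 80/200 = 40.0% → the adjuvanted vaccine
The adjuvanted vaccine wins overall and in every age group — no reversal.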